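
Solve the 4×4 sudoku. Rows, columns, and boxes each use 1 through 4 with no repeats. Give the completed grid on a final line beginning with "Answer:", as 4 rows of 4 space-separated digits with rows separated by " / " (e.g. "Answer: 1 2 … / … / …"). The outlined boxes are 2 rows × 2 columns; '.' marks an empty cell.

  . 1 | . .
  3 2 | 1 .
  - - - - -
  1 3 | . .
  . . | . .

Step 1. [r2c4∈{4}] nothing but 4 survives at r2c4, so r2c4=4.
Step 2. [r3c4∈{2}] only 2 remains possible at r3c4 ⇒ r3c4=2.
Step 3. [r1c4∈{3}] nothing but 3 survives at r1c4 ⇒ r1c4=3.
Step 4. [r4c2∈{4}] r4c2 is down to just 4, so r4c2=4.
Step 5. [r1c3∈{2}] r1c3 has the single candidate 2 ⇒ r1c3=2.
Step 6. [r4c1∈{2}] r4c1 has the single candidate 2, so r4c1=2.
Step 7. [r1c1∈{4}] only 4 remains possible at r1c1, so r1c1=4.
Step 8. [r4c4∈{1}] r4c4 is down to just 1. So r4c4=1.
Step 9. [r4c3∈{3}] r4c3 has the single candidate 3. So r4c3=3.
Step 10. [r3c3∈{4}] nothing but 4 survives at r3c3. So r3c3=4.

Answer: 4 1 2 3 / 3 2 1 4 / 1 3 4 2 / 2 4 3 1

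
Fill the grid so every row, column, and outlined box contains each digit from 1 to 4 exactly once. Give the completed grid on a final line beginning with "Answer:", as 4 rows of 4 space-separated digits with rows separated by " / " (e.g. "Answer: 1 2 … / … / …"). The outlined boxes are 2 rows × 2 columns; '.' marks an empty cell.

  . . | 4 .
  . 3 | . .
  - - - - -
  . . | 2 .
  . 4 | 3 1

Step 1. [r1c2∈{1,2}] 2 has one home in col 2: r1c2, so r1c2=2.
Step 2. [r1c1∈{1}] only 1 remains possible at r1c1 ⇒ r1c1=1.
Step 3. [r2c3∈{1}] r2c3 has the single candidate 1 ⇒ r2c3=1.
Step 4. [r2c1∈{4}] nothing but 4 survives at r2c1 ⇒ r2c1=4.
Step 5. [r3c4∈{4}] nothing but 4 survives at r3c4, so r3c4=4.
Step 6. [r2c4∈{2}] r2c4's peers cover all but 2. So r2c4=2.
Step 7. [r3c1∈{3}] nothing but 3 survives at r3c1, so r3c1=3.
Step 8. [r4c1∈{2}] nothing but 2 survives at r4c1. So r4c1=2.
Step 9. [r3c2∈{1}] r3c2 has the single candidate 1 ⇒ r3c2=1.
Step 10. [r1c4∈{3}] only 3 remains possible at r1c4 ⇒ r1c4=3.

Answer: 1 2 4 3 / 4 3 1 2 / 3 1 2 4 / 2 4 3 1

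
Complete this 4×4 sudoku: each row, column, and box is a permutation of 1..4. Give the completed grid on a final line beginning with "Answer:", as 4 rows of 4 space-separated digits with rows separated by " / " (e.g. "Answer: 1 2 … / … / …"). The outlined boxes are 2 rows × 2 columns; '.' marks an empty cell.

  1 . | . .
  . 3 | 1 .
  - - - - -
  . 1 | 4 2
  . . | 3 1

Step 1. [r2c1∈{2,4}] r2c1 is the only open cell in row 2 admitting 2. So r2c1=2.
Step 2. [r1c2∈{4}] only 4 remains possible at r1c2 ⇒ r1c2=4.
Step 3. [r2c4∈{4}] only 4 remains possible at r2c4, so r2c4=4.
Step 4. [r4c1∈{4}] r4c1 is down to just 4 ⇒ r4c1=4.
Step 5. [r3c1∈{3}] r3c1 is down to just 3. So r3c1=3.
Step 6. [r1c3∈{2}] only 2 remains possible at r1c3 ⇒ r1c3=2.
Step 7. [r1c4∈{3}] only 3 remains possible at r1c4. So r1c4=3.
Step 8. [r4c2∈{2}] r4c2 is down to just 2. So r4c2=2.

Answer: 1 4 2 3 / 2 3 1 4 / 3 1 4 2 / 4 2 3 1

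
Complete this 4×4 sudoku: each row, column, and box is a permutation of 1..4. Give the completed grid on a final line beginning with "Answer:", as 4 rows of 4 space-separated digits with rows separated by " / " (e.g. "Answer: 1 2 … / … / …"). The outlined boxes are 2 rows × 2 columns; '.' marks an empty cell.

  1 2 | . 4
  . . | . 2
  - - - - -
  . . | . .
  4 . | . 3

Step 1. [r3c4∈{1}] r3c4 has the single candidate 1. So r3c4=1.
Step 2. [r2c1∈{3}] r2c1's peers cover all but 3, so r2c1=3.
Step 3. [r4c3∈{2}] only 2 remains possible at r4c3, so r4c3=2.
Step 4. [r3c3∈{4}] nothing but 4 survives at r3c3 ⇒ r3c3=4.
Step 5. [r3c2∈{3}] r3c2 is down to just 3. So r3c2=3.
Step 6. [r1c3∈{3}] r1c3 has the single candidate 3 ⇒ r1c3=3.
Step 7. [r2c3∈{1}] r2c3's peers cover all but 1, so r2c3=1.
Step 8. [r2c2∈{4}] r2c2 is down to just 4, so r2c2=4.
Step 9. [r4c2∈{1}] only 1 remains possible at r4c2. So r4c2=1.
Step 10. [r3c1∈{2}] r3c1 is down to just 2, so r3c1=2.

Answer: 1 2 3 4 / 3 4 1 2 / 2 3 4 1 / 4 1 2 3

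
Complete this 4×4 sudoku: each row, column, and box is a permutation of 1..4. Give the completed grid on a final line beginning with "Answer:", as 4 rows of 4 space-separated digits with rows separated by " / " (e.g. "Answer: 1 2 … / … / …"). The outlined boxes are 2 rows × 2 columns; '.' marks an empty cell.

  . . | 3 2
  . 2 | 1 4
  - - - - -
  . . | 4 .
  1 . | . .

Step 1. [r3c2∈{3}] r3c2 is down to just 3 ⇒ r3c2=3.
Step 2. [r1c2∈{1,4}] 1 has one home in row 1: r1c2, so r1c2=1.
Step 3. [r1c1∈{4}] nothing but 4 survives at r1c1 ⇒ r1c1=4.
Step 4. [r4c4∈{3}] only 3 remains possible at r4c4 ⇒ r4c4=3.
Step 5. [r4c2∈{4}] nothing but 4 survives at r4c2 ⇒ r4c2=4.
Step 6. [r3c1∈{2}] nothing but 2 survives at r3c1, so r3c1=2.
Step 7. [r3c4∈{1}] r3c4's peers cover all but 1, so r3c4=1.
Step 8. [r2c1∈{3}] only 3 remains possible at r2c1, so r2c1=3.
Step 9. [r4c3∈{2}] r4c3 is down to just 2, so r4c3=2.

Answer: 4 1 3 2 / 3 2 1 4 / 2 3 4 1 / 1 4 2 3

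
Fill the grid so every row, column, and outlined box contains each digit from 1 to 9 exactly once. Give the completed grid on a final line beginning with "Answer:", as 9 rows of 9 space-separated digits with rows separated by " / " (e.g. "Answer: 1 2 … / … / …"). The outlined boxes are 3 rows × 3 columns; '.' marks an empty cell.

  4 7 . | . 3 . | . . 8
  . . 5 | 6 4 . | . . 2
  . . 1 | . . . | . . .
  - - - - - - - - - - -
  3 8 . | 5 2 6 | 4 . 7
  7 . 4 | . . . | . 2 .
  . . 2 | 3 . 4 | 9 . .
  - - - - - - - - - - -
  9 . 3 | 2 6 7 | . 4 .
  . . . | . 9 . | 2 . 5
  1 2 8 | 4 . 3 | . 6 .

Step 1. [r4c8∈{1}] r4c8 has the single candidate 1, so r4c8=1.
Step 2. [r6c9∈{6}] only 6 remains possible at r6c9, so r6c9=6.
Step 3. [r5c2∈{1,5,6,9}] 6 has one home in row 5: r5c2. So r5c2=6.
Step 4. [r3c4∈{7,8,9}] across col 4, 7 lands solely at r3c4 ⇒ r3c4=7.
Step 5. [r5c7∈{3,5,8}] across row 5, 5 lands solely at r5c7. So r5c7=5.
Step 6. [r1c6∈{1,2,5,9}] in row 1, 2 fits only at r1c6. So r1c6=2.
Step 7. [r8c8∈{3,7,8}] r8c8 is the only open cell in row 8 admitting 3 ⇒ r8c8=3.
Step 8. [r3c6∈{5,8,9}] across col 6, 5 lands solely at r3c6, so r3c6=5.
Step 9. [r3c5∈{8}] r3c5's peers cover all but 8. So r3c5=8.
Step 10. [r3c8∈{9}] nothing but 9 survives at r3c8. So r3c8=9.
Step 11. [r2c2∈{3,9}] in col 2, 9 fits only at r2c2 ⇒ r2c2=9.
Step 12. [r2c6∈{1}] only 1 remains possible at r2c6, so r2c6=1.
Step 13. [r1c3∈{6}] nothing but 6 survives at r1c3, so r1c3=6.
Step 14. [r2c7∈{3,7}] row 2 places 3 nowhere but r2c7, so r2c7=3.
Step 15. [r5c6∈{8,9}] in col 6, 9 fits only at r5c6 ⇒ r5c6=9.
Step 16. [r6c2∈{1,5}] r6c2 is the only open cell in col 2 admitting 1 ⇒ r6c2=1.
Step 17. [r5c4∈{1,8}] 8 has one home in row 5: r5c4 ⇒ r5c4=8.
Step 18. [r7c9∈{1}] r7c9 has the single candidate 1 ⇒ r7c9=1.
Step 19. [r3c7∈{6}] nothing but 6 survives at r3c7 ⇒ r3c7=6.
Step 20. [r1c4∈{9}] r1c4's peers cover all but 9, so r1c4=9.
Step 21. [r7c7∈{8}] r7c7 has the single candidate 8, so r7c7=8.
Step 22. [r8c4∈{1}] nothing but 1 survives at r8c4, so r8c4=1.
Step 23. [r6c1∈{5}] only 5 remains possible at r6c1 ⇒ r6c1=5.
Step 24. [r6c5∈{7}] only 7 remains possible at r6c5 ⇒ r6c5=7.
Step 25. [r5c9∈{3}] r5c9's peers cover all but 3, so r5c9=3.
Step 26. [r8c3∈{7}] r8c3 has the single candidate 7 ⇒ r8c3=7.
Step 27. [r5c5∈{1}] only 1 remains possible at r5c5 ⇒ r5c5=1.
Step 28. [r9c7∈{7}] r9c7's peers cover all but 7, so r9c7=7.
Step 29. [r2c8∈{7}] nothing but 7 survives at r2c8. So r2c8=7.
Step 30. [r9c5∈{5}] r9c5 has the single candidate 5, so r9c5=5.
Step 31. [r3c2∈{3}] r3c2 is down to just 3 ⇒ r3c2=3.
Step 32. [r1c7∈{1}] r1c7 is down to just 1. So r1c7=1.
Step 33. [r8c6∈{8}] only 8 remains possible at r8c6. So r8c6=8.
Step 34. [r8c1∈{6}] nothing but 6 survives at r8c1. So r8c1=6.
Step 35. [r8c2∈{4}] r8c2 has the single candidate 4 ⇒ r8c2=4.
Step 36. [r6c8∈{8}] only 8 remains possible at r6c8, so r6c8=8.
Step 37. [r7c2∈{5}] r7c2 has the single candidate 5, so r7c2=5.
Step 38. [r1c8∈{5}] r1c8 is down to just 5, so r1c8=5.
Step 39. [r3c1∈{2}] nothing but 2 survives at r3c1. So r3c1=2.
Step 40. [r2c1∈{8}] r2c1 has the single candidate 8 ⇒ r2c1=8.
Step 41. [r9c9∈{9}] only 9 remains possible at r9c9. So r9c9=9.
Step 42. [r3c9∈{4}] r3c9's peers cover all but 4. So r3c9=4.
Step 43. [r4c3∈{9}] r4c3's peers cover all but 9, so r4c3=9.

Answer: 4 7 6 9 3 2 1 5 8 / 8 9 5 6 4 1 3 7 2 / 2 3 1 7 8 5 6 9 4 / 3 8 9 5 2 6 4 1 7 / 7 6 4 8 1 9 5 2 3 / 5 1 2 3 7 4 9 8 6 / 9 5 3 2 6 7 8 4 1 / 6 4 7 1 9 8 2 3 5 / 1 2 8 4 5 3 7 6 9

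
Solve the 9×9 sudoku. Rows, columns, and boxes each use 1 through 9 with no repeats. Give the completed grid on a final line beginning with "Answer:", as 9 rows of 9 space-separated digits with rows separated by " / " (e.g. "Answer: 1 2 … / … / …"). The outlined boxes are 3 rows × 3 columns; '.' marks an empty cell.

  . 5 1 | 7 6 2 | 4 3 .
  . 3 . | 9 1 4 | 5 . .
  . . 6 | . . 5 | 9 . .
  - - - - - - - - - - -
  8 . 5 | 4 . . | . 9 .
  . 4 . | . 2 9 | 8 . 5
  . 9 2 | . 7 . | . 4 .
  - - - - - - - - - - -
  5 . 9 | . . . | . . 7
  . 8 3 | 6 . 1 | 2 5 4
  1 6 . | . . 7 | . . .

Step 1. [r4c5∈{3}] nothing but 3 survives at r4c5 ⇒ r4c5=3.
Step 2. [r9c8∈{8}] r9c8's peers cover all but 8. So r9c8=8.
Step 3. [r4c7∈{1,6,7}] 7 has one home in col 7: r4c7, so r4c7=7.
Step 4. [r3c2∈{2,7}] across col 2, 7 lands solely at r3c2. So r3c2=7.
Step 5. [r7c6∈{3,8}] in col 6, 3 fits only at r7c6. So r7c6=3.
Step 6. [r4c9∈{1,2,6}] across row 4, 2 lands solely at r4c9 ⇒ r4c9=2.
Step 7. [r3c5∈{8}] only 8 remains possible at r3c5. So r3c5=8.
Step 8. [r6c4∈{1,5,8}] across row 6, 5 lands solely at r6c4. So r6c4=5.
Step 9. [r5c1∈{3,6,7}] 3 has one home in row 5: r5c1. So r5c1=3.
Step 10. [r5c8∈{1,6}] 6 has one home in row 5: r5c8 ⇒ r5c8=6.
Step 11. [r9c9∈{3,9}] across col 9, 9 lands solely at r9c9, so r9c9=9.
Step 12. [r2c1∈{2}] r2c1 is down to just 2 ⇒ r2c1=2.
Step 13. [r3c9∈{1}] r3c9's peers cover all but 1, so r3c9=1.
Step 14. [r6c7∈{1,3}] in row 6, 1 fits only at r6c7 ⇒ r6c7=1.
Step 15. [r1c9∈{8}] r1c9's peers cover all but 8, so r1c9=8.
Step 16. [r4c6∈{6}] r4c6's peers cover all but 6 ⇒ r4c6=6.
Step 17. [r7c2∈{2}] r7c2 is down to just 2. So r7c2=2.
Step 18. [r9c5∈{4,5}] r9c5 is the only open cell in row 9 admitting 5, so r9c5=5.
Step 19. [r2c3∈{8}] r2c3 has the single candidate 8, so r2c3=8.
Step 20. [r2c8∈{7}] r2c8's peers cover all but 7 ⇒ r2c8=7.
Step 21. [r6c6∈{8}] r6c6's peers cover all but 8, so r6c6=8.
Step 22. [r6c1∈{6}] nothing but 6 survives at r6c1. So r6c1=6.
Step 23. [r2c9∈{6}] nothing but 6 survives at r2c9. So r2c9=6.
Step 24. [r5c4∈{1}] only 1 remains possible at r5c4. So r5c4=1.
Step 25. [r7c5∈{4}] r7c5's peers cover all but 4 ⇒ r7c5=4.
Step 26. [r3c4∈{3}] r3c4's peers cover all but 3 ⇒ r3c4=3.
Step 27. [r9c7∈{3}] nothing but 3 survives at r9c7. So r9c7=3.
Step 28. [r7c8∈{1}] only 1 remains possible at r7c8. So r7c8=1.
Step 29. [r8c1∈{7}] nothing but 7 survives at r8c1, so r8c1=7.
Step 30. [r3c8∈{2}] r3c8's peers cover all but 2. So r3c8=2.
Step 31. [r1c1∈{9}] r1c1 is down to just 9, so r1c1=9.
Step 32. [r6c9∈{3}] only 3 remains possible at r6c9, so r6c9=3.
Step 33. [r7c4∈{8}] only 8 remains possible at r7c4, so r7c4=8.
Step 34. [r3c1∈{4}] r3c1 is down to just 4. So r3c1=4.
Step 35. [r9c4∈{2}] r9c4 has the single candidate 2. So r9c4=2.
Step 36. [r4c2∈{1}] nothing but 1 survives at r4c2. So r4c2=1.
Step 37. [r8c5∈{9}] nothing but 9 survives at r8c5 ⇒ r8c5=9.
Step 38. [r5c3∈{7}] r5c3 is down to just 7 ⇒ r5c3=7.
Step 39. [r9c3∈{4}] only 4 remains possible at r9c3, so r9c3=4.
Step 40. [r7c7∈{6}] r7c7 is down to just 6, so r7c7=6.

Answer: 9 5 1 7 6 2 4 3 8 / 2 3 8 9 1 4 5 7 6 / 4 7 6 3 8 5 9 2 1 / 8 1 5 4 3 6 7 9 2 / 3 4 7 1 2 9 8 6 5 / 6 9 2 5 7 8 1 4 3 / 5 2 9 8 4 3 6 1 7 / 7 8 3 6 9 1 2 5 4 / 1 6 4 2 5 7 3 8 9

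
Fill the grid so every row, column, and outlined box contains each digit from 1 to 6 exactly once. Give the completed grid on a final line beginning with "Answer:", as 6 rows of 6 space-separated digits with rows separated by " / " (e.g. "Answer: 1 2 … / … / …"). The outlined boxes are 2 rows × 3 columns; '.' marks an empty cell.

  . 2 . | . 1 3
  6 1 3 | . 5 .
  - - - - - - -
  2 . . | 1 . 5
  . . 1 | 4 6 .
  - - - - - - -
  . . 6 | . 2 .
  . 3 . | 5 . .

Step 1. [r6c5∈{4}] only 4 remains possible at r6c5. So r6c5=4.
Step 2. [r1c3∈{4,5}] in col 3, 5 fits only at r1c3. So r1c3=5.
Step 3. [r6c1∈{1}] r6c1's peers cover all but 1, so r6c1=1.
Step 4. [r4c2∈{5}] r4c2's peers cover all but 5. So r4c2=5.
Step 5. [r5c2∈{4}] only 4 remains possible at r5c2 ⇒ r5c2=4.
Step 6. [r2c4∈{2}] only 2 remains possible at r2c4. So r2c4=2.
Step 7. [r1c1∈{4}] r1c1 has the single candidate 4, so r1c1=4.
Step 8. [r4c1∈{3}] nothing but 3 survives at r4c1. So r4c1=3.
Step 9. [r5c6∈{1}] r5c6 has the single candidate 1 ⇒ r5c6=1.
Step 10. [r3c5∈{3}] r3c5 has the single candidate 3 ⇒ r3c5=3.
Step 11. [r2c6∈{4}] r2c6's peers cover all but 4, so r2c6=4.
Step 12. [r6c3∈{2}] r6c3 has the single candidate 2, so r6c3=2.
Step 13. [r5c1∈{5}] nothing but 5 survives at r5c1, so r5c1=5.
Step 14. [r1c4∈{6}] r1c4 has the single candidate 6, so r1c4=6.
Step 15. [r3c3∈{4}] r3c3 is down to just 4. So r3c3=4.
Step 16. [r3c2∈{6}] r3c2 is down to just 6, so r3c2=6.
Step 17. [r4c6∈{2}] r4c6 has the single candidate 2. So r4c6=2.
Step 18. [r6c6∈{6}] r6c6 is down to just 6 ⇒ r6c6=6.
Step 19. [r5c4∈{3}] nothing but 3 survives at r5c4, so r5c4=3.

Answer: 4 2 5 6 1 3 / 6 1 3 2 5 4 / 2 6 4 1 3 5 / 3 5 1 4 6 2 / 5 4 6 3 2 1 / 1 3 2 5 4 6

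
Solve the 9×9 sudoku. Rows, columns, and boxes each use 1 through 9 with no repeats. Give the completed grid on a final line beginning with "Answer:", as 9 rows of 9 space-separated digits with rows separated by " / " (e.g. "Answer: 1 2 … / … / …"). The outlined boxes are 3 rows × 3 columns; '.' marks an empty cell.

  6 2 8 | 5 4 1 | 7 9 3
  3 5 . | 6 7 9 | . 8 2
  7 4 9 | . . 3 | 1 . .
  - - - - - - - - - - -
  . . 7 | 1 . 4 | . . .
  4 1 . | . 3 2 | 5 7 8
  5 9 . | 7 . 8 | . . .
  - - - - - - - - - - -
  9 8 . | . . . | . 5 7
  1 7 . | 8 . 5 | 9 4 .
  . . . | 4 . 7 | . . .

Step 1. [r8c9∈{6}] r8c9 is down to just 6, so r8c9=6.
Step 2. [r9c1∈{2}] nothing but 2 survives at r9c1. So r9c1=2.
Step 3. [r6c5∈{6}] nothing but 6 survives at r6c5. So r6c5=6.
Step 4. [r7c7∈{2,3}] r7c7 is the only open cell in box 9 admitting 2, so r7c7=2.
Step 5. [r8c3∈{3}] nothing but 3 survives at r8c3 ⇒ r8c3=3.
Step 6. [r4c7∈{3,6}] across col 7, 6 lands solely at r4c7 ⇒ r4c7=6.
Step 7. [r9c9∈{1}] r9c9 has the single candidate 1, so r9c9=1.
Step 8. [r9c8∈{3}] nothing but 3 survives at r9c8, so r9c8=3.
Step 9. [r9c2∈{6}] r9c2's peers cover all but 6, so r9c2=6.
Step 10. [r5c4∈{9}] nothing but 9 survives at r5c4, so r5c4=9.
Step 11. [r2c7∈{4}] only 4 remains possible at r2c7. So r2c7=4.
Step 12. [r6c3∈{2}] r6c3 is down to just 2 ⇒ r6c3=2.
Step 13. [r3c5∈{2,8}] r3c5 is the only open cell in row 3 admitting 8, so r3c5=8.
Step 14. [r4c2∈{3}] r4c2's peers cover all but 3, so r4c2=3.
Step 15. [r3c9∈{5}] r3c9's peers cover all but 5 ⇒ r3c9=5.
Step 16. [r6c8∈{1}] only 1 remains possible at r6c8 ⇒ r6c8=1.
Step 17. [r3c8∈{6}] r3c8 has the single candidate 6 ⇒ r3c8=6.
Step 18. [r2c3∈{1}] only 1 remains possible at r2c3, so r2c3=1.
Step 19. [r7c5∈{1}] nothing but 1 survives at r7c5 ⇒ r7c5=1.
Step 20. [r9c3∈{5}] r9c3 is down to just 5 ⇒ r9c3=5.
Step 21. [r4c1∈{8}] r4c1 has the single candidate 8 ⇒ r4c1=8.
Step 22. [r6c7∈{3}] r6c7 has the single candidate 3. So r6c7=3.
Step 23. [r7c4∈{3}] nothing but 3 survives at r7c4 ⇒ r7c4=3.
Step 24. [r4c5∈{5}] nothing but 5 survives at r4c5 ⇒ r4c5=5.
Step 25. [r9c7∈{8}] r9c7 is down to just 8, so r9c7=8.
Step 26. [r7c6∈{6}] only 6 remains possible at r7c6, so r7c6=6.
Step 27. [r3c4∈{2}] r3c4 has the single candidate 2. So r3c4=2.
Step 28. [r6c9∈{4}] r6c9's peers cover all but 4. So r6c9=4.
Step 29. [r4c9∈{9}] only 9 remains possible at r4c9. So r4c9=9.
Step 30. [r5c3∈{6}] r5c3 is down to just 6. So r5c3=6.
Step 31. [r8c5∈{2}] r8c5 is down to just 2, so r8c5=2.
Step 32. [r7c3∈{4}] r7c3 is down to just 4 ⇒ r7c3=4.
Step 33. [r4c8∈{2}] nothing but 2 survives at r4c8 ⇒ r4c8=2.
Step 34. [r9c5∈{9}] nothing but 9 survives at r9c5, so r9c5=9.

Answer: 6 2 8 5 4 1 7 9 3 / 3 5 1 6 7 9 4 8 2 / 7 4 9 2 8 3 1 6 5 / 8 3 7 1 5 4 6 2 9 / 4 1 6 9 3 2 5 7 8 / 5 9 2 7 6 8 3 1 4 / 9 8 4 3 1 6 2 5 7 / 1 7 3 8 2 5 9 4 6 / 2 6 5 4 9 7 8 3 1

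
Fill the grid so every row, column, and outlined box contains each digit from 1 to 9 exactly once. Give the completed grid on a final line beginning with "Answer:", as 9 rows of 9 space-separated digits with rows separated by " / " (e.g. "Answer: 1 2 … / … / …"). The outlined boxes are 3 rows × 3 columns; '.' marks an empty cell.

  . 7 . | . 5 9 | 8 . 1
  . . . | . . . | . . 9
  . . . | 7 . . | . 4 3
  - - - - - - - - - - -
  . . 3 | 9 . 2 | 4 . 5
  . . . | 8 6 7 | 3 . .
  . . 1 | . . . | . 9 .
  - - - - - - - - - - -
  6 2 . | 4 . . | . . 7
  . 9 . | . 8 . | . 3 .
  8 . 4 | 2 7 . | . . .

Step 1. [r7c3∈{5}] r7c3 has the single candidate 5. So r7c3=5.
Step 2. [r9c9∈{6}] r9c9 has the single candidate 6 ⇒ r9c9=6.
Step 3. [r1c1∈{2,3,4}] row 1 places 4 nowhere but r1c1 ⇒ r1c1=4.
Step 4. [r2c1∈{1,2,3,5}] col 1 places 3 nowhere but r2c1. So r2c1=3.
Step 5. [r5c9∈{2}] only 2 remains possible at r5c9. So r5c9=2.
Step 6. [r4c5∈{1}] only 1 remains possible at r4c5, so r4c5=1.
Step 7. [r3c5∈{2}] r3c5 is down to just 2. So r3c5=2.
Step 8. [r8c7∈{1,2,5}] across row 8, 2 lands solely at r8c7. So r8c7=2.
Step 9. [r4c1∈{7}] r4c1 has the single candidate 7, so r4c1=7.
Step 10. [r8c1∈{1}] r8c1's peers cover all but 1, so r8c1=1.
Step 11. [r2c8∈{2,5,6,7}] in col 8, 7 fits only at r2c8, so r2c8=7.
Step 12. [r2c4∈{1,6}] col 4 places 1 nowhere but r2c4. So r2c4=1.
Step 13. [r2c3∈{2,6,8}] row 2 places 2 nowhere but r2c3 ⇒ r2c3=2.
Step 14. [r1c3∈{6}] only 6 remains possible at r1c3, so r1c3=6.
Step 15. [r3c3∈{8,9}] in col 3, 8 fits only at r3c3. So r3c3=8.
Step 16. [r2c2∈{5}] r2c2 has the single candidate 5, so r2c2=5.
Step 17. [r3c6∈{6}] only 6 remains possible at r3c6 ⇒ r3c6=6.
Step 18. [r9c8∈{1,5}] 5 has one home in col 8: r9c8, so r9c8=5.
Step 19. [r4c8∈{6,8}] across col 8, 6 lands solely at r4c8 ⇒ r4c8=6.
Step 20. [r9c7∈{1,9}] row 9 places 9 nowhere but r9c7. So r9c7=9.
Step 21. [r6c2∈{4,6,8}] r6c2 is the only open cell in row 6 admitting 6 ⇒ r6c2=6.
Step 22. [r2c5∈{4}] r2c5's peers cover all but 4. So r2c5=4.
Step 23. [r6c5∈{3}] nothing but 3 survives at r6c5 ⇒ r6c5=3.
Step 24. [r6c4∈{5}] nothing but 5 survives at r6c4, so r6c4=5.
Step 25. [r9c6∈{1,3}] r9c6 is the only open cell in row 9 admitting 1. So r9c6=1.
Step 26. [r7c8∈{1,8}] row 7 places 8 nowhere but r7c8. So r7c8=8.
Step 27. [r5c3∈{9}] r5c3 is down to just 9. So r5c3=9.
Step 28. [r3c2∈{1}] r3c2's peers cover all but 1, so r3c2=1.
Step 29. [r1c4∈{3}] r1c4's peers cover all but 3, so r1c4=3.
Step 30. [r1c8∈{2}] r1c8 has the single candidate 2 ⇒ r1c8=2.
Step 31. [r2c7∈{6}] nothing but 6 survives at r2c7 ⇒ r2c7=6.
Step 32. [r2c6∈{8}] r2c6 has the single candidate 8, so r2c6=8.
Step 33. [r5c8∈{1}] nothing but 1 survives at r5c8, so r5c8=1.
Step 34. [r6c9∈{8}] r6c9 is down to just 8. So r6c9=8.
Step 35. [r5c1∈{5}] only 5 remains possible at r5c1, so r5c1=5.
Step 36. [r8c9∈{4}] r8c9 has the single candidate 4 ⇒ r8c9=4.
Step 37. [r9c2∈{3}] nothing but 3 survives at r9c2, so r9c2=3.
Step 38. [r7c5∈{9}] r7c5's peers cover all but 9, so r7c5=9.
Step 39. [r3c7∈{5}] r3c7's peers cover all but 5. So r3c7=5.
Step 40. [r8c4∈{6}] only 6 remains possible at r8c4 ⇒ r8c4=6.
Step 41. [r6c7∈{7}] only 7 remains possible at r6c7. So r6c7=7.
Step 42. [r8c3∈{7}] r8c3 is down to just 7, so r8c3=7.
Step 43. [r6c6∈{4}] only 4 remains possible at r6c6 ⇒ r6c6=4.
Step 44. [r5c2∈{4}] r5c2 is down to just 4, so r5c2=4.
Step 45. [r7c6∈{3}] r7c6 has the single candidate 3 ⇒ r7c6=3.
Step 46. [r4c2∈{8}] only 8 remains possible at r4c2. So r4c2=8.
Step 47. [r3c1∈{9}] only 9 remains possible at r3c1. So r3c1=9.
Step 48. [r6c1∈{2}] only 2 remains possible at r6c1 ⇒ r6c1=2.
Step 49. [r8c6∈{5}] r8c6's peers cover all but 5 ⇒ r8c6=5.
Step 50. [r7c7∈{1}] nothing but 1 survives at r7c7, so r7c7=1.

Answer: 4 7 6 3 5 9 8 2 1 / 3 5 2 1 4 8 6 7 9 / 9 1 8 7 2 6 5 4 3 / 7 8 3 9 1 2 4 6 5 / 5 4 9 8 6 7 3 1 2 / 2 6 1 5 3 4 7 9 8 / 6 2 5 4 9 3 1 8 7 / 1 9 7 6 8 5 2 3 4 / 8 3 4 2 7 1 9 5 6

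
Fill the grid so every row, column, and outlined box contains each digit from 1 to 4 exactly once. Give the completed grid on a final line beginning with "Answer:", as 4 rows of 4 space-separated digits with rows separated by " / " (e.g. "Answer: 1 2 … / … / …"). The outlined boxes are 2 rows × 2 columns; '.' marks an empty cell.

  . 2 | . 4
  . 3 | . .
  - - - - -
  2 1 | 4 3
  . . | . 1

Step 1. [r2c1∈{1,4}] across row 2, 4 lands solely at r2c1. So r2c1=4.
Step 2. [r2c3∈{1,2}] r2c3 is the only open cell in row 2 admitting 1 ⇒ r2c3=1.
Step 3. [r2c4∈{2}] r2c4 is down to just 2. So r2c4=2.
Step 4. [r1c3∈{3}] r1c3 has the single candidate 3, so r1c3=3.
Step 5. [r4c2∈{4}] nothing but 4 survives at r4c2, so r4c2=4.
Step 6. [r4c1∈{3}] r4c1's peers cover all but 3 ⇒ r4c1=3.
Step 7. [r1c1∈{1}] only 1 remains possible at r1c1, so r1c1=1.
Step 8. [r4c3∈{2}] nothing but 2 survives at r4c3 ⇒ r4c3=2.

Answer: 1 2 3 4 / 4 3 1 2 / 2 1 4 3 / 3 4 2 1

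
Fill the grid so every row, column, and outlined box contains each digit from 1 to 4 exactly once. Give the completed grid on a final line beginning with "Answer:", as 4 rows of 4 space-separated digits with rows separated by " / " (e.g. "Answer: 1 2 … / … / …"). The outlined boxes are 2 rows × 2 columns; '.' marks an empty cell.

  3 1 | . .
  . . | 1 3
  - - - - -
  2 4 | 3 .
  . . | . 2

Step 1. [r4c3∈{4}] r4c3's peers cover all but 4 ⇒ r4c3=4.
Step 2. [r4c2∈{3}] r4c2's peers cover all but 3, so r4c2=3.
Step 3. [r2c1∈{4}] r2c1's peers cover all but 4, so r2c1=4.
Step 4. [r1c3∈{2}] only 2 remains possible at r1c3. So r1c3=2.
Step 5. [r2c2∈{2}] r2c2 has the single candidate 2, so r2c2=2.
Step 6. [r3c4∈{1}] r3c4 has the single candidate 1 ⇒ r3c4=1.
Step 7. [r4c1∈{1}] only 1 remains possible at r4c1 ⇒ r4c1=1.
Step 8. [r1c4∈{4}] r1c4 is down to just 4, so r1c4=4.

Answer: 3 1 2 4 / 4 2 1 3 / 2 4 3 1 / 1 3 4 2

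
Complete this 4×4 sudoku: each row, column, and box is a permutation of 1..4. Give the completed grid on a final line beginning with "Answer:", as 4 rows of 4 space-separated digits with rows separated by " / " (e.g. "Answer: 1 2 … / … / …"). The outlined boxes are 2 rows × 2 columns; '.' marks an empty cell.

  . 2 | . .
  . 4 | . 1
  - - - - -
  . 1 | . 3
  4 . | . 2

Step 1. [r2c1∈{3}] r2c1's peers cover all but 3. So r2c1=3.
Step 2. [r3c3∈{4}] nothing but 4 survives at r3c3. So r3c3=4.
Step 3. [r1c3∈{3}] r1c3 has the single candidate 3. So r1c3=3.
Step 4. [r2c3∈{2}] nothing but 2 survives at r2c3. So r2c3=2.
Step 5. [r1c4∈{4}] nothing but 4 survives at r1c4 ⇒ r1c4=4.
Step 6. [r4c3∈{1}] r4c3 has the single candidate 1. So r4c3=1.
Step 7. [r4c2∈{3}] r4c2's peers cover all but 3. So r4c2=3.
Step 8. [r3c1∈{2}] r3c1 is down to just 2. So r3c1=2.
Step 9. [r1c1∈{1}] r1c1 has the single candidate 1 ⇒ r1c1=1.

Answer: 1 2 3 4 / 3 4 2 1 / 2 1 4 3 / 4 3 1 2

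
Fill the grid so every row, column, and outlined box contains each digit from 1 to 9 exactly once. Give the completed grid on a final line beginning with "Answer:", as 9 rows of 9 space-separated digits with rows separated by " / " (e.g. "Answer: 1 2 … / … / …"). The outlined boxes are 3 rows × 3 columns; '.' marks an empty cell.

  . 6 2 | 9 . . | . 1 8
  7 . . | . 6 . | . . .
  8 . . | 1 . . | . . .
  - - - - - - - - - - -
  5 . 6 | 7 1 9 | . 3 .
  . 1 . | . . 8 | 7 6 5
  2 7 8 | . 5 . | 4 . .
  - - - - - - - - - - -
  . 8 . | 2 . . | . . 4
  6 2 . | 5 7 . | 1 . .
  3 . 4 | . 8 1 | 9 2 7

Step 1. [r1c1∈{4}] r1c1 is down to just 4 ⇒ r1c1=4.
Step 2. [r1c5∈{3}] nothing but 3 survives at r1c5. So r1c5=3.
Step 3. [r1c7∈{5}] nothing but 5 survives at r1c7, so r1c7=5.
Step 4. [r8c3∈{9}] only 9 remains possible at r8c3. So r8c3=9.
Step 5. [r8c9∈{3}] nothing but 3 survives at r8c9 ⇒ r8c9=3.
Step 6. [r5c3∈{3}] nothing but 3 survives at r5c3, so r5c3=3.
Step 7. [r3c3∈{5}] nothing but 5 survives at r3c3 ⇒ r3c3=5.
Step 8. [r3c9∈{2,6,9}] in col 9, 6 fits only at r3c9 ⇒ r3c9=6.
Step 9. [r3c8∈{4,7,9}] in col 8, 7 fits only at r3c8, so r3c8=7.
Step 10. [r2c8∈{4,9}] across col 8, 4 lands solely at r2c8. So r2c8=4.
Step 11. [r2c9∈{2,9}] r2c9 is the only open cell in box 3 admitting 9 ⇒ r2c9=9.
Step 12. [r2c2∈{3}] r2c2 is down to just 3, so r2c2=3.
Step 13. [r2c7∈{2}] r2c7's peers cover all but 2, so r2c7=2.
Step 14. [r6c4∈{3,6}] r6c4 is the only open cell in col 4 admitting 3 ⇒ r6c4=3.
Step 15. [r5c5∈{2,4}] across row 5, 2 lands solely at r5c5 ⇒ r5c5=2.
Step 16. [r7c7∈{6}] r7c7 is down to just 6, so r7c7=6.
Step 17. [r2c3∈{1}] r2c3's peers cover all but 1. So r2c3=1.
Step 18. [r8c6∈{4}] r8c6 is down to just 4. So r8c6=4.
Step 19. [r6c9∈{1}] r6c9's peers cover all but 1 ⇒ r6c9=1.
Step 20. [r3c2∈{9}] r3c2 is down to just 9 ⇒ r3c2=9.
Step 21. [r4c9∈{2}] nothing but 2 survives at r4c9, so r4c9=2.
Step 22. [r9c4∈{6}] nothing but 6 survives at r9c4. So r9c4=6.
Step 23. [r7c5∈{9}] r7c5 has the single candidate 9 ⇒ r7c5=9.
Step 24. [r6c8∈{9}] r6c8's peers cover all but 9. So r6c8=9.
Step 25. [r2c4∈{8}] nothing but 8 survives at r2c4 ⇒ r2c4=8.
Step 26. [r3c7∈{3}] nothing but 3 survives at r3c7. So r3c7=3.
Step 27. [r3c5∈{4}] r3c5 is down to just 4, so r3c5=4.
Step 28. [r3c6∈{2}] nothing but 2 survives at r3c6 ⇒ r3c6=2.
Step 29. [r8c8∈{8}] r8c8's peers cover all but 8 ⇒ r8c8=8.
Step 30. [r4c7∈{8}] only 8 remains possible at r4c7 ⇒ r4c7=8.
Step 31. [r2c6∈{5}] r2c6's peers cover all but 5 ⇒ r2c6=5.
Step 32. [r5c1∈{9}] nothing but 9 survives at r5c1. So r5c1=9.
Step 33. [r7c1∈{1}] r7c1's peers cover all but 1 ⇒ r7c1=1.
Step 34. [r5c4∈{4}] r5c4 has the single candidate 4, so r5c4=4.
Step 35. [r7c3∈{7}] r7c3's peers cover all but 7 ⇒ r7c3=7.
Step 36. [r6c6∈{6}] nothing but 6 survives at r6c6, so r6c6=6.
Step 37. [r9c2∈{5}] r9c2 has the single candidate 5, so r9c2=5.
Step 38. [r4c2∈{4}] r4c2's peers cover all but 4, so r4c2=4.
Step 39. [r1c6∈{7}] r1c6 is down to just 7. So r1c6=7.
Step 40. [r7c6∈{3}] r7c6 has the single candidate 3 ⇒ r7c6=3.
Step 41. [r7c8∈{5}] only 5 remains possible at r7c8. So r7c8=5.

Answer: 4 6 2 9 3 7 5 1 8 / 7 3 1 8 6 5 2 4 9 / 8 9 5 1 4 2 3 7 6 / 5 4 6 7 1 9 8 3 2 / 9 1 3 4 2 8 7 6 5 / 2 7 8 3 5 6 4 9 1 / 1 8 7 2 9 3 6 5 4 / 6 2 9 5 7 4 1 8 3 / 3 5 4 6 8 1 9 2 7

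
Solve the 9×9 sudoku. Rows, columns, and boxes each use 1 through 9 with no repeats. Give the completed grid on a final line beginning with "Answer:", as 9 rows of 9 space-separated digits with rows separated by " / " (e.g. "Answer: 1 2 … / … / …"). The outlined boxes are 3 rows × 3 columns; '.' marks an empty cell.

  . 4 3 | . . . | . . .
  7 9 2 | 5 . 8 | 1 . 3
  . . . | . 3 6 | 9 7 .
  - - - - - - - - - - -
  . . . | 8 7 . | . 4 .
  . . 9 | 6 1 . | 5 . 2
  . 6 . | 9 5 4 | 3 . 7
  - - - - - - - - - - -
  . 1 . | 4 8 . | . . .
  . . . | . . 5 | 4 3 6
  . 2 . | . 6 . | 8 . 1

Step 1. [r1c1∈{1,5,6,8}] in box 1, 6 fits only at r1c1, so r1c1=6.
Step 2. [r1c6∈{1,2,7,9}] across col 6, 1 lands solely at r1c6, so r1c6=1.
Step 3. [r5c6∈{3}] only 3 remains possible at r5c6, so r5c6=3.
Step 4. [r1c7∈{2}] r1c7 is down to just 2 ⇒ r1c7=2.
Step 5. [r7c1∈{3,5,9}] r7c1 is the only open cell in row 7 admitting 3 ⇒ r7c1=3.
Step 6. [r5c8∈{8}] r5c8's peers cover all but 8 ⇒ r5c8=8.
Step 7. [r1c8∈{5}] only 5 remains possible at r1c8. So r1c8=5.
Step 8. [r9c8∈{9}] nothing but 9 survives at r9c8. So r9c8=9.
Step 9. [r9c6∈{7}] r9c6 is down to just 7. So r9c6=7.
Step 10. [r6c1∈{1,2,8}] row 6 places 2 nowhere but r6c1 ⇒ r6c1=2.
Step 11. [r8c5∈{2,9}] in col 5, 2 fits only at r8c5 ⇒ r8c5=2.
Step 12. [r6c3∈{1,8}] in row 6, 8 fits only at r6c3. So r6c3=8.
Step 13. [r7c3∈{5,6,7}] r7c3 is the only open cell in row 7 admitting 6, so r7c3=6.
Step 14. [r9c3∈{4,5}] across col 3, 4 lands solely at r9c3 ⇒ r9c3=4.
Step 15. [r9c1∈{5}] r9c1's peers cover all but 5. So r9c1=5.
Step 16. [r4c1∈{1}] nothing but 1 survives at r4c1 ⇒ r4c1=1.
Step 17. [r3c1∈{8}] r3c1's peers cover all but 8 ⇒ r3c1=8.
Step 18. [r3c2∈{5}] r3c2 is down to just 5, so r3c2=5.
Step 19. [r8c2∈{7,8}] across row 8, 8 lands solely at r8c2 ⇒ r8c2=8.
Step 20. [r1c4∈{7}] r1c4 is down to just 7. So r1c4=7.
Step 21. [r3c3∈{1}] r3c3 is down to just 1. So r3c3=1.
Step 22. [r7c9∈{5}] r7c9's peers cover all but 5 ⇒ r7c9=5.
Step 23. [r3c9∈{4}] nothing but 4 survives at r3c9 ⇒ r3c9=4.
Step 24. [r3c4∈{2}] r3c4 is down to just 2 ⇒ r3c4=2.
Step 25. [r2c8∈{6}] nothing but 6 survives at r2c8. So r2c8=6.
Step 26. [r6c8∈{1}] nothing but 1 survives at r6c8 ⇒ r6c8=1.
Step 27. [r4c3∈{5}] r4c3 is down to just 5. So r4c3=5.
Step 28. [r5c1∈{4}] r5c1 has the single candidate 4, so r5c1=4.
Step 29. [r2c5∈{4}] nothing but 4 survives at r2c5. So r2c5=4.
Step 30. [r7c7∈{7}] r7c7 has the single candidate 7 ⇒ r7c7=7.
Step 31. [r8c1∈{9}] nothing but 9 survives at r8c1, so r8c1=9.
Step 32. [r8c3∈{7}] r8c3 is down to just 7 ⇒ r8c3=7.
Step 33. [r5c2∈{7}] nothing but 7 survives at r5c2 ⇒ r5c2=7.
Step 34. [r1c9∈{8}] r1c9 has the single candidate 8. So r1c9=8.
Step 35. [r1c5∈{9}] r1c5 has the single candidate 9, so r1c5=9.
Step 36. [r4c6∈{2}] r4c6 is down to just 2 ⇒ r4c6=2.
Step 37. [r7c6∈{9}] r7c6's peers cover all but 9. So r7c6=9.
Step 38. [r8c4∈{1}] nothing but 1 survives at r8c4, so r8c4=1.
Step 39. [r4c9∈{9}] r4c9's peers cover all but 9. So r4c9=9.
Step 40. [r4c2∈{3}] r4c2 is down to just 3, so r4c2=3.
Step 41. [r9c4∈{3}] nothing but 3 survives at r9c4 ⇒ r9c4=3.
Step 42. [r4c7∈{6}] nothing but 6 survives at r4c7 ⇒ r4c7=6.
Step 43. [r7c8∈{2}] r7c8 has the single candidate 2. So r7c8=2.

Answer: 6 4 3 7 9 1 2 5 8 / 7 9 2 5 4 8 1 6 3 / 8 5 1 2 3 6 9 7 4 / 1 3 5 8 7 2 6 4 9 / 4 7 9 6 1 3 5 8 2 / 2 6 8 9 5 4 3 1 7 / 3 1 6 4 8 9 7 2 5 / 9 8 7 1 2 5 4 3 6 / 5 2 4 3 6 7 8 9 1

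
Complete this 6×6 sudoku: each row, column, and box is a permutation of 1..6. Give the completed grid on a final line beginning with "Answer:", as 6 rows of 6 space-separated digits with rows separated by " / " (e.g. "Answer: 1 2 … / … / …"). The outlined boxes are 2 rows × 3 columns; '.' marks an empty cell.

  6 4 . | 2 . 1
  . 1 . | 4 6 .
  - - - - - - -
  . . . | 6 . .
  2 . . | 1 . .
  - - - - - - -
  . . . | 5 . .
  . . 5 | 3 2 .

Step 1. [r1c3∈{3}] nothing but 3 survives at r1c3 ⇒ r1c3=3.
Step 2. [r6c1∈{1,4}] 1 has one home in row 6: r6c1. So r6c1=1.
Step 3. [r6c6∈{4,6}] 4 has one home in row 6: r6c6, so r6c6=4.
Step 4. [r1c5∈{5}] r1c5 is down to just 5 ⇒ r1c5=5.
Step 5. [r6c2∈{6}] r6c2 has the single candidate 6 ⇒ r6c2=6.
Step 6. [r2c6∈{3}] only 3 remains possible at r2c6. So r2c6=3.
Step 7. [r5c2∈{2,3}] r5c2 is the only open cell in col 2 admitting 2 ⇒ r5c2=2.
Step 8. [r5c3∈{4}] r5c3's peers cover all but 4. So r5c3=4.
Step 9. [r3c1∈{3,4,5}] in col 1, 4 fits only at r3c1. So r3c1=4.
Step 10. [r4c6∈{5}] r4c6 is down to just 5, so r4c6=5.
Step 11. [r3c5∈{3}] r3c5's peers cover all but 3. So r3c5=3.
Step 12. [r5c1∈{3}] r5c1 has the single candidate 3. So r5c1=3.
Step 13. [r5c5∈{1}] only 1 remains possible at r5c5. So r5c5=1.
Step 14. [r4c5∈{4}] r4c5 is down to just 4 ⇒ r4c5=4.
Step 15. [r5c6∈{6}] only 6 remains possible at r5c6. So r5c6=6.
Step 16. [r3c6∈{2}] only 2 remains possible at r3c6. So r3c6=2.
Step 17. [r3c3∈{1}] r3c3's peers cover all but 1. So r3c3=1.
Step 18. [r2c1∈{5}] only 5 remains possible at r2c1 ⇒ r2c1=5.
Step 19. [r4c3∈{6}] r4c3's peers cover all but 6, so r4c3=6.
Step 20. [r4c2∈{3}] r4c2 is down to just 3, so r4c2=3.
Step 21. [r3c2∈{5}] r3c2's peers cover all but 5. So r3c2=5.
Step 22. [r2c3∈{2}] r2c3's peers cover all but 2, so r2c3=2.

Answer: 6 4 3 2 5 1 / 5 1 2 4 6 3 / 4 5 1 6 3 2 / 2 3 6 1 4 5 / 3 2 4 5 1 6 / 1 6 5 3 2 4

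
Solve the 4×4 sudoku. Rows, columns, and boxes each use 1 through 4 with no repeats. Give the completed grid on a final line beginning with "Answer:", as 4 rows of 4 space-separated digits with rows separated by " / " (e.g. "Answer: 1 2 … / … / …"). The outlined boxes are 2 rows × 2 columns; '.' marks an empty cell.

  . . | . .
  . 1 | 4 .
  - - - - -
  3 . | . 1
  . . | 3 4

Step 1. [r2c1∈{2}] r2c1 has the single candidate 2. So r2c1=2.
Step 2. [r1c2∈{3,4}] col 2 places 3 nowhere but r1c2. So r1c2=3.
Step 3. [r3c3∈{2}] only 2 remains possible at r3c3, so r3c3=2.
Step 4. [r1c1∈{4}] nothing but 4 survives at r1c1 ⇒ r1c1=4.
Step 5. [r3c2∈{4}] only 4 remains possible at r3c2, so r3c2=4.
Step 6. [r4c2∈{2}] only 2 remains possible at r4c2, so r4c2=2.
Step 7. [r2c4∈{3}] only 3 remains possible at r2c4 ⇒ r2c4=3.
Step 8. [r1c4∈{2}] r1c4's peers cover all but 2. So r1c4=2.
Step 9. [r4c1∈{1}] only 1 remains possible at r4c1 ⇒ r4c1=1.
Step 10. [r1c3∈{1}] r1c3's peers cover all but 1. So r1c3=1.

Answer: 4 3 1 2 / 2 1 4 3 / 3 4 2 1 / 1 2 3 4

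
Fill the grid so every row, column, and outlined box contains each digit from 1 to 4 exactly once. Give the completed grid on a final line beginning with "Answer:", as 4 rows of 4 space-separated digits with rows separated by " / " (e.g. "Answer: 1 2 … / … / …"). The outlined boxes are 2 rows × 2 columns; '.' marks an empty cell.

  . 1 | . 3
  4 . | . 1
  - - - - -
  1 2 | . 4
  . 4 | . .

Step 1. [r4c3∈{1,2,3}] in row 4, 1 fits only at r4c3 ⇒ r4c3=1.
Step 2. [r2c3∈{2}] only 2 remains possible at r2c3 ⇒ r2c3=2.
Step 3. [r4c4∈{2}] nothing but 2 survives at r4c4. So r4c4=2.
Step 4. [r1c1∈{2}] only 2 remains possible at r1c1 ⇒ r1c1=2.
Step 5. [r3c3∈{3}] r3c3 has the single candidate 3 ⇒ r3c3=3.
Step 6. [r1c3∈{4}] r1c3 is down to just 4, so r1c3=4.
Step 7. [r4c1∈{3}] r4c1 has the single candidate 3 ⇒ r4c1=3.
Step 8. [r2c2∈{3}] r2c2's peers cover all but 3 ⇒ r2c2=3.

Answer: 2 1 4 3 / 4 3 2 1 / 1 2 3 4 / 3 4 1 2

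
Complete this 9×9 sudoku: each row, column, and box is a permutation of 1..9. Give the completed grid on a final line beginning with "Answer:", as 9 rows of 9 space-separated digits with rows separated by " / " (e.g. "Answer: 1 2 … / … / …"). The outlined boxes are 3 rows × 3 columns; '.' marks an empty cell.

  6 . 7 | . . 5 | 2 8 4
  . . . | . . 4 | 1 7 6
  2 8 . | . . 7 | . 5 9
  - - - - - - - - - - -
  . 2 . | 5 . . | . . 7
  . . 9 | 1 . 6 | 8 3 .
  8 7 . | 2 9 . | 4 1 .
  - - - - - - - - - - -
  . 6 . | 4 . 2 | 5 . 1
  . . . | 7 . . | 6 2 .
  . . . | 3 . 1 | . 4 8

Step 1. [r7c5∈{8}] only 8 remains possible at r7c5 ⇒ r7c5=8.
Step 2. [r7c3∈{3}] only 3 remains possible at r7c3. So r7c3=3.
Step 3. [r2c3∈{5}] nothing but 5 survives at r2c3 ⇒ r2c3=5.
Step 4. [r4c1∈{1,3,4}] r4c1 is the only open cell in box 4 admitting 3. So r4c1=3.
Step 5. [r2c1∈{9}] r2c1 has the single candidate 9 ⇒ r2c1=9.
Step 6. [r4c3∈{1,4,6}] 1 has one home in row 4: r4c3, so r4c3=1.
Step 7. [r1c2∈{1,3}] 1 has one home in box 1: r1c2. So r1c2=1.
Step 8. [r8c5∈{5}] nothing but 5 survives at r8c5, so r8c5=5.
Step 9. [r3c5∈{1,3,6}] 1 has one home in row 3: r3c5, so r3c5=1.
Step 10. [r4c7∈{9}] r4c7 is down to just 9 ⇒ r4c7=9.
Step 11. [r9c2∈{5,9}] 9 has one home in row 9: r9c2, so r9c2=9.
Step 12. [r8c2∈{4}] r8c2's peers cover all but 4 ⇒ r8c2=4.
Step 13. [r5c2∈{5}] r5c2's peers cover all but 5, so r5c2=5.
Step 14. [r7c1∈{7}] r7c1 has the single candidate 7 ⇒ r7c1=7.
Step 15. [r4c5∈{4}] only 4 remains possible at r4c5 ⇒ r4c5=4.
Step 16. [r2c5∈{2,3}] row 2 places 2 nowhere but r2c5, so r2c5=2.
Step 17. [r4c8∈{6}] r4c8's peers cover all but 6. So r4c8=6.
Step 18. [r4c6∈{8}] r4c6's peers cover all but 8 ⇒ r4c6=8.
Step 19. [r8c6∈{9}] r8c6's peers cover all but 9 ⇒ r8c6=9.
Step 20. [r1c4∈{9}] only 9 remains possible at r1c4, so r1c4=9.
Step 21. [r5c1∈{4}] r5c1 is down to just 4, so r5c1=4.
Step 22. [r2c2∈{3}] r2c2 has the single candidate 3 ⇒ r2c2=3.
Step 23. [r9c3∈{2}] only 2 remains possible at r9c3, so r9c3=2.
Step 24. [r9c7∈{7}] only 7 remains possible at r9c7, so r9c7=7.
Step 25. [r5c9∈{2}] nothing but 2 survives at r5c9, so r5c9=2.
Step 26. [r8c9∈{3}] nothing but 3 survives at r8c9, so r8c9=3.
Step 27. [r5c5∈{7}] r5c5 has the single candidate 7, so r5c5=7.
Step 28. [r9c1∈{5}] r9c1 has the single candidate 5, so r9c1=5.
Step 29. [r3c3∈{4}] r3c3's peers cover all but 4, so r3c3=4.
Step 30. [r6c3∈{6}] r6c3 is down to just 6, so r6c3=6.
Step 31. [r2c4∈{8}] nothing but 8 survives at r2c4, so r2c4=8.
Step 32. [r3c4∈{6}] r3c4 has the single candidate 6, so r3c4=6.
Step 33. [r9c5∈{6}] r9c5 has the single candidate 6. So r9c5=6.
Step 34. [r8c1∈{1}] r8c1 has the single candidate 1 ⇒ r8c1=1.
Step 35. [r7c8∈{9}] nothing but 9 survives at r7c8 ⇒ r7c8=9.
Step 36. [r8c3∈{8}] only 8 remains possible at r8c3. So r8c3=8.
Step 37. [r6c6∈{3}] only 3 remains possible at r6c6 ⇒ r6c6=3.
Step 38. [r6c9∈{5}] r6c9 is down to just 5, so r6c9=5.
Step 39. [r1c5∈{3}] nothing but 3 survives at r1c5 ⇒ r1c5=3.
Step 40. [r3c7∈{3}] only 3 remains possible at r3c7. So r3c7=3.

Answer: 6 1 7 9 3 5 2 8 4 / 9 3 5 8 2 4 1 7 6 / 2 8 4 6 1 7 3 5 9 / 3 2 1 5 4 8 9 6 7 / 4 5 9 1 7 6 8 3 2 / 8 7 6 2 9 3 4 1 5 / 7 6 3 4 8 2 5 9 1 / 1 4 8 7 5 9 6 2 3 / 5 9 2 3 6 1 7 4 8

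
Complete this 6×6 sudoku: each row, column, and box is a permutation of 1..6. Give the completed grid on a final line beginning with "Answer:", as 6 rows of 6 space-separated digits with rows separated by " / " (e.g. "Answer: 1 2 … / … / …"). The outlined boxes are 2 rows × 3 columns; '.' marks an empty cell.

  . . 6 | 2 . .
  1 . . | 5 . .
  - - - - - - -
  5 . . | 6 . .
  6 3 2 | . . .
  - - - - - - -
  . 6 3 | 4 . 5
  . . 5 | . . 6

Step 1. [r5c5∈{1,2}] across row 5, 1 lands solely at r5c5. So r5c5=1.
Step 2. [r2c3∈{4}] r2c3's peers cover all but 4. So r2c3=4.
Step 3. [r3c6∈{1,2,3,4}] across col 6, 2 lands solely at r3c6 ⇒ r3c6=2.
Step 4. [r3c5∈{3,4}] row 3 places 3 nowhere but r3c5. So r3c5=3.
Step 5. [r6c2∈{1,2,4}] row 6 places 1 nowhere but r6c2, so r6c2=1.
Step 6. [r1c6∈{1,3,4}] row 1 places 1 nowhere but r1c6 ⇒ r1c6=1.
Step 7. [r5c1∈{2}] nothing but 2 survives at r5c1 ⇒ r5c1=2.
Step 8. [r1c5∈{4}] nothing but 4 survives at r1c5, so r1c5=4.
Step 9. [r2c2∈{2}] r2c2 is down to just 2, so r2c2=2.
Step 10. [r4c4∈{1}] only 1 remains possible at r4c4. So r4c4=1.
Step 11. [r3c3∈{1}] nothing but 1 survives at r3c3. So r3c3=1.
Step 12. [r3c2∈{4}] r3c2's peers cover all but 4 ⇒ r3c2=4.
Step 13. [r6c1∈{4}] nothing but 4 survives at r6c1 ⇒ r6c1=4.
Step 14. [r4c6∈{4}] r4c6 is down to just 4 ⇒ r4c6=4.
Step 15. [r4c5∈{5}] r4c5 has the single candidate 5 ⇒ r4c5=5.
Step 16. [r2c5∈{6}] r2c5 is down to just 6 ⇒ r2c5=6.
Step 17. [r2c6∈{3}] r2c6 is down to just 3 ⇒ r2c6=3.
Step 18. [r1c1∈{3}] nothing but 3 survives at r1c1 ⇒ r1c1=3.
Step 19. [r6c4∈{3}] r6c4's peers cover all but 3. So r6c4=3.
Step 20. [r6c5∈{2}] r6c5 is down to just 2. So r6c5=2.
Step 21. [r1c2∈{5}] r1c2 has the single candidate 5. So r1c2=5.

Answer: 3 5 6 2 4 1 / 1 2 4 5 6 3 / 5 4 1 6 3 2 / 6 3 2 1 5 4 / 2 6 3 4 1 5 / 4 1 5 3 2 6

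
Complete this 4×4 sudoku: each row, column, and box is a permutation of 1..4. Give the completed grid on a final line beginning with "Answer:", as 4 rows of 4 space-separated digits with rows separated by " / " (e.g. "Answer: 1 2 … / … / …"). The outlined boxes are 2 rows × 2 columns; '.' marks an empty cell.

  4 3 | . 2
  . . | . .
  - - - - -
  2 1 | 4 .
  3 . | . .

Step 1. [r1c3∈{1}] r1c3 is down to just 1 ⇒ r1c3=1.
Step 2. [r3c4∈{3}] r3c4 is down to just 3, so r3c4=3.
Step 3. [r2c3∈{3}] nothing but 3 survives at r2c3, so r2c3=3.
Step 4. [r4c4∈{1}] nothing but 1 survives at r4c4 ⇒ r4c4=1.
Step 5. [r2c4∈{4}] nothing but 4 survives at r2c4 ⇒ r2c4=4.
Step 6. [r2c1∈{1}] nothing but 1 survives at r2c1. So r2c1=1.
Step 7. [r2c2∈{2}] r2c2 is down to just 2. So r2c2=2.
Step 8. [r4c2∈{4}] r4c2's peers cover all but 4, so r4c2=4.
Step 9. [r4c3∈{2}] only 2 remains possible at r4c3 ⇒ r4c3=2.

Answer: 4 3 1 2 / 1 2 3 4 / 2 1 4 3 / 3 4 2 1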